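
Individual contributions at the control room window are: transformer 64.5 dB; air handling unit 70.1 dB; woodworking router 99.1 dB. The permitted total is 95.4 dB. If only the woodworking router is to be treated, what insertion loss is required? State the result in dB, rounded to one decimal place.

The untreated sources together contribute 10^(64.5/10) + 10^(70.1/10) = 1.305e+07, i.e. 71.16 dB.
The limit corresponds to 10^(95.4/10) = 3.467e+09; subtracting the fixed part leaves 3.454e+09 for the woodworking router, i.e. 95.38 dB.
Required insertion loss = 99.1 − 95.38 = 3.72 dB.

3.7 dB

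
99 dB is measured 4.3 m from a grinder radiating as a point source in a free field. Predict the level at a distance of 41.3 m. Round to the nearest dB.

Spherical spreading from a point source gives a 20·log₁₀(r₂/r₁) drop.
L₂ = 99 − 20·log₁₀(41.3/4.3) = 99 − 19.650 = 79.35 dB.

79 dB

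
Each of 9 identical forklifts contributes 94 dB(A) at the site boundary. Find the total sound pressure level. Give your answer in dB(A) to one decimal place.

103.5 dB(A)

L_total = L₁ + 10·log₁₀ N for N identical incoherent sources.
L_total = 94 + 10·log₁₀(9) = 94 + 9.542 = 103.54 dB(A).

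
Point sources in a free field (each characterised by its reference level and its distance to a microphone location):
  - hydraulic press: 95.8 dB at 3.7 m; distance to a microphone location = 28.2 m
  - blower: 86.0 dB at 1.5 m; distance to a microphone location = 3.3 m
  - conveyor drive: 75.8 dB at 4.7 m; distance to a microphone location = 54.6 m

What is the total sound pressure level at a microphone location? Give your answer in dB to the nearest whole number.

82 dB

First find each source's level at the receiver (point-source: −20·log₁₀(r/r_ref)), then combine on an intensity basis.
hydraulic press: 95.8 − 20·log₁₀(28.2/3.7) = 95.8 − 17.64 = 78.16 dB.
blower: 86.0 − 20·log₁₀(3.3/1.5) = 86.0 − 6.85 = 79.15 dB.
conveyor drive: 75.8 − 20·log₁₀(54.6/4.7) = 75.8 − 21.30 = 54.50 dB.
Σ 10^(L/10) = 1.480e+08 → L_total = 10·log₁₀(1.480e+08) = 81.70 dB.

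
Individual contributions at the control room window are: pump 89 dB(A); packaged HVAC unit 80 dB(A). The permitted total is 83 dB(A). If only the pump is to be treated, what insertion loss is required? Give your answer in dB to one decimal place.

9.0 dB

The untreated sources together contribute 10^(80/10) = 1.000e+08, i.e. 80.00 dB(A).
The limit corresponds to 10^(83/10) = 1.995e+08; subtracting the fixed part leaves 9.953e+07 for the pump, i.e. 79.98 dB(A).
So the pump must be reduced from 89 to 79.98 dB(A): IL = 9.02 dB.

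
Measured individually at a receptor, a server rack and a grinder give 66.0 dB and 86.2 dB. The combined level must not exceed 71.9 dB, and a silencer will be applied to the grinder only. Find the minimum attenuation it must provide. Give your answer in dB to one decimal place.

Fixed contribution from the other source: Σ 10^(L/10) = 10^(66.0/10) = 3.981e+06 (66.00 dB).
To meet 71.9 dB overall, the treated grinder may contribute at most 10^(71.9/10) − 3.981e+06 = 1.151e+07, i.e. 70.61 dB.
Required insertion loss = 86.2 − 70.61 = 15.59 dB.

15.6 dB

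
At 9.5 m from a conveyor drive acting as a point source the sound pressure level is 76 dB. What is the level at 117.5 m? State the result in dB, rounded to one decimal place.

54.2 dB

Point-source attenuation: ΔL = 20·log₁₀(r₂/r₁) = 20·log₁₀(117.5/9.5) = 21.846 dB.
L₂ = 76 − 20·log₁₀(117.5/9.5) = 76 − 21.846 = 54.15 dB.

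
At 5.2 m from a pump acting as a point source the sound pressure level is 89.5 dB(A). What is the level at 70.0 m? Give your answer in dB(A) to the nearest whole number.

For a point source, L₂ = L₁ − 20·log₁₀(r₂/r₁).
L₂ = 89.5 − 20·log₁₀(70.0/5.2) = 89.5 − 22.582 = 66.92 dB(A).

67 dB(A)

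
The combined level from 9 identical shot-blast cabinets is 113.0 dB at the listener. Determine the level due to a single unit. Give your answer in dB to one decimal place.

Dividing the total intensity by 9 lowers the level by 10·log₁₀ 9 = 9.542 dB: L₁ = 113.0 − 9.542.

103.5 dB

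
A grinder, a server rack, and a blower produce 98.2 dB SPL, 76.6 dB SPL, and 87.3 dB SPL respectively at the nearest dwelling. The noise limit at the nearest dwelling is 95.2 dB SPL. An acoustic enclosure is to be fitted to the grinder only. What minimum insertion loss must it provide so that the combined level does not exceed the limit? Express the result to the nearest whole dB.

4 dB

Fixed contribution from the other sources: Σ 10^(L/10) = 10^(76.6/10) + 10^(87.3/10) = 5.827e+08 (87.65 dB SPL).
The limit corresponds to 10^(95.2/10) = 3.311e+09; subtracting the fixed part leaves 2.729e+09 for the grinder, i.e. 94.36 dB SPL.
So the grinder must be reduced from 98.2 to 94.36 dB SPL: IL = 3.84 dB.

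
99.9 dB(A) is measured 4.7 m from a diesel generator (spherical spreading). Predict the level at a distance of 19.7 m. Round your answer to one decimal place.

87.5 dB(A)

For a point source, L₂ = L₁ − 20·log₁₀(r₂/r₁).
L₂ = 99.9 − 20·log₁₀(19.7/4.7) = 99.9 − 12.447 = 87.45 dB(A).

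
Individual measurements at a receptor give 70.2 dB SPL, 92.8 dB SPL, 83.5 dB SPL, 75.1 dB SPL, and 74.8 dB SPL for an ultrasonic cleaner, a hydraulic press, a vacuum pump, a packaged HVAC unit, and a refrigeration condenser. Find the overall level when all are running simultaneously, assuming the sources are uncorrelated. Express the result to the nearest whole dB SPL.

For uncorrelated sources the intensities add, so convert each level to linear form, sum, and take 10·log₁₀ of the total.
Σ 10^(L/10) = 10^(70.2/10) + 10^(92.8/10) + 10^(83.5/10) + 10^(75.1/10) + 10^(74.8/10) = 2.202e+09.
L_total = 10·log₁₀(2.202e+09) = 93.43 dB SPL.

93 dB SPL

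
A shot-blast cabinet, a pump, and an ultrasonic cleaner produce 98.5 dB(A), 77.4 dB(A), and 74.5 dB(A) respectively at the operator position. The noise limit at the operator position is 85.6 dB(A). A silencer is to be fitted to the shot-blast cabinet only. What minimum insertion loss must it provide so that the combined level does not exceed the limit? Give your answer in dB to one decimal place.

The untreated sources together contribute 10^(77.4/10) + 10^(74.5/10) = 8.314e+07, i.e. 79.20 dB(A).
To meet 85.6 dB(A) overall, the treated shot-blast cabinet may contribute at most 10^(85.6/10) − 8.314e+07 = 2.799e+08, i.e. 84.47 dB(A).
So the shot-blast cabinet must be reduced from 98.5 to 84.47 dB(A): IL = 14.03 dB.

14.0 dB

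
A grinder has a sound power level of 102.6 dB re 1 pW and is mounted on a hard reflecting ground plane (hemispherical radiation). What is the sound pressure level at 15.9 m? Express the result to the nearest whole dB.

71 dB

L_p = L_w − 10·log₁₀(2π·r²) with r = 15.9 m.
2π·r² = 1588 m², 10·log₁₀ of that is 32.010 dB.
L_p = 102.6 − 32.010 = 70.59 dB.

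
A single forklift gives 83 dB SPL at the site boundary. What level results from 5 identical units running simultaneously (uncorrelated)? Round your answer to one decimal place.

90.0 dB SPL

L_total = L₁ + 10·log₁₀ N for N identical incoherent sources.
L_total = 83 + 10·log₁₀(5) = 83 + 6.990 = 89.99 dB SPL.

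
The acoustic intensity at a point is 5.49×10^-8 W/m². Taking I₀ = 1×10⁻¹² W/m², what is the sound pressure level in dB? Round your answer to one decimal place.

47.4 dB

I/I₀ = 5.49×10^-8/10⁻¹² = 5.49×10^4, and L = 10·log₁₀(I/I₀).
L = 10·(0.7396 + 4) = 47.40 dB.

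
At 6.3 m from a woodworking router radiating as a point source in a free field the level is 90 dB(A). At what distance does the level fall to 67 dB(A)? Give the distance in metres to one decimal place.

89.0 m

The 23.0 dB drop corresponds to a distance ratio of 10^(23.0/20) for a point source.
r₂ = 6.3·10^((90−67)/20) = 6.3·10^(23.0/20) = 88.99 m.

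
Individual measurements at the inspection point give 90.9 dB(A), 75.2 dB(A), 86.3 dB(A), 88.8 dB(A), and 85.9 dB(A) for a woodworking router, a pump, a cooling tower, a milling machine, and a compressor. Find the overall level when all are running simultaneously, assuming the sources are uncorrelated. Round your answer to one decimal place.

94.5 dB(A)

Incoherent sources combine by intensity addition: L_total = 10·log₁₀(Σ 10^(L_i/10)).
Σ 10^(L/10) = 10^(90.9/10) + 10^(75.2/10) + 10^(86.3/10) + 10^(88.8/10) + 10^(85.9/10) = 2.838e+09.
L_total = 10·log₁₀(2.838e+09) = 94.53 dB(A).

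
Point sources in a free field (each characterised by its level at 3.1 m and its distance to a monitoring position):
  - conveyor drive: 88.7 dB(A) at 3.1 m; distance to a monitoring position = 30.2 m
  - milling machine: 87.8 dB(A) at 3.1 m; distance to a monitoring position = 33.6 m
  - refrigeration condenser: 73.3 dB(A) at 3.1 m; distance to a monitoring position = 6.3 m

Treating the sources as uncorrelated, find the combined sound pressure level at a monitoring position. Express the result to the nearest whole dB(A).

73 dB(A)

Apply inverse-square spreading to bring every level to the receiver, then sum 10^(L/10).
conveyor drive: 88.7 − 20·log₁₀(30.2/3.1) = 88.7 − 19.77 = 68.93 dB(A).
milling machine: 87.8 − 20·log₁₀(33.6/3.1) = 87.8 − 20.70 = 67.10 dB(A).
refrigeration condenser: 73.3 − 20·log₁₀(6.3/3.1) = 73.3 − 6.16 = 67.14 dB(A).
Σ 10^(L/10) = 1.812e+07 → L_total = 10·log₁₀(1.812e+07) = 72.58 dB(A).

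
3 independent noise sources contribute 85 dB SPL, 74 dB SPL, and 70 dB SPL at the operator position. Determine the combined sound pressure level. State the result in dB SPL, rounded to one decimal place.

85.5 dB SPL

For uncorrelated sources the intensities add, so convert each level to linear form, sum, and take 10·log₁₀ of the total.
Σ 10^(L/10) = 10^(85/10) + 10^(74/10) + 10^(70/10) = 3.513e+08.
L_total = 10·log₁₀(3.513e+08) = 85.46 dB SPL.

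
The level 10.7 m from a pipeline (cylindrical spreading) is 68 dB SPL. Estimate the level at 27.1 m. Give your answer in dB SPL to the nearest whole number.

Line-source attenuation: ΔL = 10·log₁₀(r₂/r₁) = 10·log₁₀(27.1/10.7) = 4.036 dB.
L₂ = 68 − 10·log₁₀(27.1/10.7) = 68 − 4.036 = 63.96 dB SPL.

64 dB SPL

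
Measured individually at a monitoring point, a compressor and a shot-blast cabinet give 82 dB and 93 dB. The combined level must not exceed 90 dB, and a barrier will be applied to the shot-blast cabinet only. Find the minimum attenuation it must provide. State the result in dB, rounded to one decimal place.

The untreated sources together contribute 10^(82/10) = 1.585e+08, i.e. 82.00 dB.
The limit corresponds to 10^(90/10) = 1.000e+09; subtracting the fixed part leaves 8.415e+08 for the shot-blast cabinet, i.e. 89.25 dB.
So the shot-blast cabinet must be reduced from 93 to 89.25 dB: IL = 3.75 dB.

3.7 dB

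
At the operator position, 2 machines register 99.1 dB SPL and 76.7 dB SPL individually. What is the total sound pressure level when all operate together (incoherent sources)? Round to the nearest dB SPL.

Incoherent sources combine by intensity addition: L_total = 10·log₁₀(Σ 10^(L_i/10)).
Σ 10^(L/10) = 10^(99.1/10) + 10^(76.7/10) = 8.175e+09.
L_total = 10·log₁₀(8.175e+09) = 99.12 dB SPL.

99 dB SPL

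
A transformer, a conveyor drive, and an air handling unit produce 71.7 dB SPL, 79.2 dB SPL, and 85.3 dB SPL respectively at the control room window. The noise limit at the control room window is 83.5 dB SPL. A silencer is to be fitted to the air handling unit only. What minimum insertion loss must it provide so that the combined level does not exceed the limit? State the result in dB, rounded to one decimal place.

4.3 dB

Everything except the air handling unit sums to 10^(71.7/10) + 10^(79.2/10) = 9.797e+07 in linear terms, 79.91 dB SPL.
The limit corresponds to 10^(83.5/10) = 2.239e+08; subtracting the fixed part leaves 1.259e+08 for the air handling unit, i.e. 81.00 dB SPL.
So the air handling unit must be reduced from 85.3 to 81.00 dB SPL: IL = 4.30 dB.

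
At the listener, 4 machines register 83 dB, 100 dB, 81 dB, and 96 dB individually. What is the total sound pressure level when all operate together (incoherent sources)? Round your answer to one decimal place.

Incoherent sources combine by intensity addition: L_total = 10·log₁₀(Σ 10^(L_i/10)).
Σ 10^(L/10) = 10^(83/10) + 10^(100/10) + 10^(81/10) + 10^(96/10) = 1.431e+10.
L_total = 10·log₁₀(1.431e+10) = 101.56 dB.

101.6 dB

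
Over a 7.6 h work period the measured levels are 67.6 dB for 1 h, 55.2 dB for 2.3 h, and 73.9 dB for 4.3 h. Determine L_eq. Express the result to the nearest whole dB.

72 dB

The energy average is taken in the linear domain: L_eq = 10·log₁₀[(Σ tᵢ·10^(Lᵢ/10))/T], T = 7.6 h.
Σ tᵢ·10^(Lᵢ/10) = 1·10^(67.6/10) + 2.3·10^(55.2/10) + 4.3·10^(73.9/10) = 1.121e+08.
L_eq = 10·log₁₀(1.121e+08/7.6) = 71.69 dB.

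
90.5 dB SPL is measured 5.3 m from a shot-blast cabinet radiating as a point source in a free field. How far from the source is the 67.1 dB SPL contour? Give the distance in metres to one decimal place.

78.4 m

The 23.4 dB drop corresponds to a distance ratio of 10^(23.4/20) for a point source.
r₂ = 5.3·10^((90.5−67.1)/20) = 5.3·10^(23.4/20) = 78.39 m.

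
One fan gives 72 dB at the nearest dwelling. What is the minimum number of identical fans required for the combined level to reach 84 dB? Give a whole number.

16

The shortfall is 84 − 72 = 12.0 dB, and N units add 10·log₁₀ N, so need 10·log₁₀ N ≥ 12.0.
N ≥ 10^(12.0/10) = 15.849, so N = 16.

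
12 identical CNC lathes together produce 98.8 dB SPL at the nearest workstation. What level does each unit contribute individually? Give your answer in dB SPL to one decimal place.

88.0 dB SPL

Dividing the total intensity by 12 lowers the level by 10·log₁₀ 12 = 10.792 dB: L₁ = 98.8 − 10.792.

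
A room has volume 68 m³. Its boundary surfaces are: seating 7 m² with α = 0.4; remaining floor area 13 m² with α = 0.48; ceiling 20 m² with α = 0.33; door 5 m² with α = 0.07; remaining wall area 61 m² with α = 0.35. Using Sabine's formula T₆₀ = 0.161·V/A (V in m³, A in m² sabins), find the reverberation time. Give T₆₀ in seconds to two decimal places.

0.29 s

Summing Sᵢαᵢ: 7·0.4 + 13·0.48 + 20·0.33 + 5·0.07 + 61·0.35 = 37.34 m².
T₆₀ = 0.161·V/A = 0.161·68/37.34 = 0.293 s.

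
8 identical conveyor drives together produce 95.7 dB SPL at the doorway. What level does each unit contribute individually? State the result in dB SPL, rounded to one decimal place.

86.7 dB SPL

For N identical incoherent sources L_total = L₁ + 10·log₁₀ N, so L₁ = 95.7 − 10·log₁₀(8) = 95.7 − 9.031.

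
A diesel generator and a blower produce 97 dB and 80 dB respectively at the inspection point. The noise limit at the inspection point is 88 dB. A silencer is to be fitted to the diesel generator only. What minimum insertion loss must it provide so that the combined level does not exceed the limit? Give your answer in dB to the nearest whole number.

Fixed contribution from the other source: Σ 10^(L/10) = 10^(80/10) = 1.000e+08 (80.00 dB).
The limit corresponds to 10^(88/10) = 6.310e+08; subtracting the fixed part leaves 5.310e+08 for the diesel generator, i.e. 87.25 dB.
So the diesel generator must be reduced from 97 to 87.25 dB: IL = 9.75 dB.

10 dB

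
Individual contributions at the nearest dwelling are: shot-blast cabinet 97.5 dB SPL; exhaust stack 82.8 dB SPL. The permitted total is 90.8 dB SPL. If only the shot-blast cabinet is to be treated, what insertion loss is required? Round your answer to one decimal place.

7.4 dB

Everything except the shot-blast cabinet sums to 10^(82.8/10) = 1.905e+08 in linear terms, 82.80 dB SPL.
To meet 90.8 dB SPL overall, the treated shot-blast cabinet may contribute at most 10^(90.8/10) − 1.905e+08 = 1.012e+09, i.e. 90.05 dB SPL.
So the shot-blast cabinet must be reduced from 97.5 to 90.05 dB SPL: IL = 7.45 dB.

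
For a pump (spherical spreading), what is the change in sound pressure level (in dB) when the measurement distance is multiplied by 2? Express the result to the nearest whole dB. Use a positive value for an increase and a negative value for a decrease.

A point source loses 6 dB per doubling of distance; generally ΔL = −20·log₁₀(r₂/r₁).
ΔL = −20·log₁₀(2) = -6.02 dB.

-6 dB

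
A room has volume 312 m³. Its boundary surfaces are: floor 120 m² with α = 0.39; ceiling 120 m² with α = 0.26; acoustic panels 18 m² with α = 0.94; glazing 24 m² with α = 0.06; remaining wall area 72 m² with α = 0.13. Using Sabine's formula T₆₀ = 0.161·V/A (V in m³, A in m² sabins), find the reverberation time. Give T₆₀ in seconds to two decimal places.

0.48 s

Summing Sᵢαᵢ: 120·0.39 + 120·0.26 + 18·0.94 + 24·0.06 + 72·0.13 = 105.72 m².
T₆₀ = 0.161·V/A = 0.161·312/105.72 = 0.475 s.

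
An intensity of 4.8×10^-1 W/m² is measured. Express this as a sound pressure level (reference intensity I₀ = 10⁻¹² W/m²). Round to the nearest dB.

117 dB

I/I₀ = 4.8×10^-1/10⁻¹² = 4.8×10^11, and L = 10·log₁₀(I/I₀).
L = 10·(0.6812 + 11) = 116.81 dB.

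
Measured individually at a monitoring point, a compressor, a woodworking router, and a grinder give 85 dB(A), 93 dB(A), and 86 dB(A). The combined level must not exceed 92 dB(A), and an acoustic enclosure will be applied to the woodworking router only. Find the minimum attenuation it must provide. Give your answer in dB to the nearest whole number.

The untreated sources together contribute 10^(85/10) + 10^(86/10) = 7.143e+08, i.e. 88.54 dB(A).
To meet 92 dB(A) overall, the treated woodworking router may contribute at most 10^(92/10) − 7.143e+08 = 8.706e+08, i.e. 89.40 dB(A).
Required insertion loss = 93 − 89.40 = 3.60 dB.

4 dB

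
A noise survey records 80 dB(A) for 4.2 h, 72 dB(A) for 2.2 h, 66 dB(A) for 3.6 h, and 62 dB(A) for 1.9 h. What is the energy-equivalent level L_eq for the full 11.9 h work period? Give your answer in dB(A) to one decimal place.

76.0 dB(A)

Weight each interval's intensity by its duration and average over T = 11.9 h:
Σ tᵢ·10^(Lᵢ/10) = 4.2·10^(80/10) + 2.2·10^(72/10) + 3.6·10^(66/10) + 1.9·10^(62/10) = 4.722e+08.
L_eq = 10·log₁₀(4.722e+08/11.9) = 75.99 dB(A).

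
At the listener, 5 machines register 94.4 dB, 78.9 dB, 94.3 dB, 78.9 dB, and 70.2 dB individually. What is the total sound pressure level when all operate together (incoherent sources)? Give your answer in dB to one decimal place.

97.5 dB

Incoherent sources combine by intensity addition: L_total = 10·log₁₀(Σ 10^(L_i/10)).
Σ 10^(L/10) = 10^(94.4/10) + 10^(78.9/10) + 10^(94.3/10) + 10^(78.9/10) + 10^(70.2/10) = 5.611e+09.
L_total = 10·log₁₀(5.611e+09) = 97.49 dB.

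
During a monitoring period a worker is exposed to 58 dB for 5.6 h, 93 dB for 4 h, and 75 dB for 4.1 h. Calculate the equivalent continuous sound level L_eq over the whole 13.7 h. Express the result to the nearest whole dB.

88 dB

L_eq = 10·log₁₀[(1/T)·Σ tᵢ·10^(Lᵢ/10)] with T = 13.7 h.
Σ tᵢ·10^(Lᵢ/10) = 5.6·10^(58/10) + 4·10^(93/10) + 4.1·10^(75/10) = 8.114e+09.
L_eq = 10·log₁₀(8.114e+09/13.7) = 87.73 dB.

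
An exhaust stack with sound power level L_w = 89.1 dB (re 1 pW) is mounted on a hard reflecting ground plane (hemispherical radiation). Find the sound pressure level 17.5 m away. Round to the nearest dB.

56 dB

Free-field hemispherical radiation: L_p = L_w − 10·log₁₀(2π·r²), r = 17.5 m.
2π·r² = 1924 m², 10·log₁₀ of that is 32.843 dB.
L_p = 89.1 − 32.843 = 56.26 dB.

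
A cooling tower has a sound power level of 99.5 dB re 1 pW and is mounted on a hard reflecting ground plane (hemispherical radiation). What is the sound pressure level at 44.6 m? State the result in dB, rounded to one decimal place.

58.5 dB

Free-field hemispherical radiation: L_p = L_w − 10·log₁₀(2π·r²), r = 44.6 m.
2π·r² = 1.25e+04 m², 10·log₁₀ of that is 40.968 dB.
L_p = 99.5 − 40.968 = 58.53 dB.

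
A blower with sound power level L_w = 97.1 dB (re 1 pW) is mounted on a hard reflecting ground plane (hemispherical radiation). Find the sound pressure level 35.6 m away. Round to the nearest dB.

58 dB

L_p = L_w − 10·log₁₀(2π·r²) with r = 35.6 m.
2π·r² = 7963 m², 10·log₁₀ of that is 39.011 dB.
L_p = 97.1 − 39.011 = 58.09 dB.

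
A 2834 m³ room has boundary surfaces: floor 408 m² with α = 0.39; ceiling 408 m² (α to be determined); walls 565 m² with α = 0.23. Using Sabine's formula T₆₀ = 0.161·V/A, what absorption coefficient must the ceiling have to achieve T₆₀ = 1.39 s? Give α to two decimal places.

0.10

Required total absorption A = 0.161·2834/1.39 = 328.25 m².
Absorption from the other surfaces = 408·0.39 + 565·0.23 = 289.07 m², so the ceiling must supply 39.18 m² over 408 m².
α = 39.18/408 = 0.096.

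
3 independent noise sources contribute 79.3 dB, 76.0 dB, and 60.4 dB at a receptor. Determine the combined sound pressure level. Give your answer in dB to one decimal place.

For uncorrelated sources the intensities add, so convert each level to linear form, sum, and take 10·log₁₀ of the total.
Σ 10^(L/10) = 10^(79.3/10) + 10^(76.0/10) + 10^(60.4/10) = 1.260e+08.
L_total = 10·log₁₀(1.260e+08) = 81.00 dB.

81.0 dB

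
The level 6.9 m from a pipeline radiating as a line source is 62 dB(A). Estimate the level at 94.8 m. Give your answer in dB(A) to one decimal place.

Cylindrical spreading from a line source gives a 10·log₁₀(r₂/r₁) drop.
L₂ = 62 − 10·log₁₀(94.8/6.9) = 62 − 11.380 = 50.62 dB(A).

50.6 dB(A)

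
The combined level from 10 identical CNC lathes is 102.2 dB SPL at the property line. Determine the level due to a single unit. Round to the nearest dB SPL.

10 equal contributions raise the level by 10·log₁₀ 10 = 10.000 dB, so each unit alone gives 102.2 − 10.000.

92 dB SPL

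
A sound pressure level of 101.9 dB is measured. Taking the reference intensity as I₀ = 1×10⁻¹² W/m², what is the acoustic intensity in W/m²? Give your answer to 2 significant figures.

L = 10·log₁₀(I/I₀) ⇒ I = I₀·10^(L/10) = 10⁻¹² × 10^10.19.

0.015 W/m²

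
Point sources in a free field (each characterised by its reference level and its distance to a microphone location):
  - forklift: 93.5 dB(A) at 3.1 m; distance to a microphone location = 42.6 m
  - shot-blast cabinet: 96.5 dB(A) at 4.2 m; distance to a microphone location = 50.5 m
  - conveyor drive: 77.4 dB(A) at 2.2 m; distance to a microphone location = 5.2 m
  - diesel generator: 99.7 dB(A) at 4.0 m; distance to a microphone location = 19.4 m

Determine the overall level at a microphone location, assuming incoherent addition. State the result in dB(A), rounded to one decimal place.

86.5 dB(A)

First find each source's level at the receiver (point-source: −20·log₁₀(r/r_ref)), then combine on an intensity basis.
forklift: 93.5 − 20·log₁₀(42.6/3.1) = 93.5 − 22.76 = 70.74 dB(A).
shot-blast cabinet: 96.5 − 20·log₁₀(50.5/4.2) = 96.5 − 21.60 = 74.90 dB(A).
conveyor drive: 77.4 − 20·log₁₀(5.2/2.2) = 77.4 − 7.47 = 69.93 dB(A).
diesel generator: 99.7 − 20·log₁₀(19.4/4.0) = 99.7 − 13.71 = 85.99 dB(A).
Σ 10^(L/10) = 4.493e+08 → L_total = 10·log₁₀(4.493e+08) = 86.53 dB(A).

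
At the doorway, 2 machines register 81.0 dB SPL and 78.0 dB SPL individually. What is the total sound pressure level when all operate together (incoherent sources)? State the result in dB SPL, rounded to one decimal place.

82.8 dB SPL

Incoherent sources combine by intensity addition: L_total = 10·log₁₀(Σ 10^(L_i/10)).
Σ 10^(L/10) = 10^(81.0/10) + 10^(78.0/10) = 1.890e+08.
L_total = 10·log₁₀(1.890e+08) = 82.76 dB SPL.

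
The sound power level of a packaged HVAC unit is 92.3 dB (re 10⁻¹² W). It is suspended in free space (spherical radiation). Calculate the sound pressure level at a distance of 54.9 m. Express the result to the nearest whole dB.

47 dB

Free-field spherical radiation: L_p = L_w − 10·log₁₀(4π·r²), r = 54.9 m.
4π·r² = 3.788e+04 m², 10·log₁₀ of that is 45.784 dB.
L_p = 92.3 − 45.784 = 46.52 dB.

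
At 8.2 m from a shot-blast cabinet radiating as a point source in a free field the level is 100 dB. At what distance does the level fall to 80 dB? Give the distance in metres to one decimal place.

82.0 m

The 20.0 dB drop corresponds to a distance ratio of 10^(20.0/20) for a point source.
r₂ = 8.2·10^((100−80)/20) = 8.2·10^(20.0/20) = 82.00 m.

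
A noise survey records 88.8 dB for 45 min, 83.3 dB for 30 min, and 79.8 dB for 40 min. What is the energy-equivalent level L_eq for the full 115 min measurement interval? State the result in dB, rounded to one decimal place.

The energy average is taken in the linear domain: L_eq = 10·log₁₀[(Σ tᵢ·10^(Lᵢ/10))/T], T = 115 min.
Σ tᵢ·10^(Lᵢ/10) = 45·10^(88.8/10) + 30·10^(83.3/10) + 40·10^(79.8/10) = 4.437e+10.
L_eq = 10·log₁₀(4.437e+10/115) = 85.86 dB.

85.9 dB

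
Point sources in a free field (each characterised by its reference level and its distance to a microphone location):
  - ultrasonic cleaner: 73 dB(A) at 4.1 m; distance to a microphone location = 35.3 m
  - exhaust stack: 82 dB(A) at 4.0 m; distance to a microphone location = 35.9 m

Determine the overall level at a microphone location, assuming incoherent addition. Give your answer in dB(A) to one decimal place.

63.5 dB(A)

Apply inverse-square spreading to bring every level to the receiver, then sum 10^(L/10).
ultrasonic cleaner: 73 − 20·log₁₀(35.3/4.1) = 73 − 18.70 = 54.30 dB(A).
exhaust stack: 82 − 20·log₁₀(35.9/4.0) = 82 − 19.06 = 62.94 dB(A).
Σ 10^(L/10) = 2.237e+06 → L_total = 10·log₁₀(2.237e+06) = 63.50 dB(A).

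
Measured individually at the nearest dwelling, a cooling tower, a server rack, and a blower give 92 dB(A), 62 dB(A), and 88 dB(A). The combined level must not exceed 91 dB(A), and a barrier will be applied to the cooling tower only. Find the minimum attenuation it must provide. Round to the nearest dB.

4 dB

The untreated sources together contribute 10^(62/10) + 10^(88/10) = 6.325e+08, i.e. 88.01 dB(A).
The limit corresponds to 10^(91/10) = 1.259e+09; subtracting the fixed part leaves 6.264e+08 for the cooling tower, i.e. 87.97 dB(A).
Required insertion loss = 92 − 87.97 = 4.03 dB.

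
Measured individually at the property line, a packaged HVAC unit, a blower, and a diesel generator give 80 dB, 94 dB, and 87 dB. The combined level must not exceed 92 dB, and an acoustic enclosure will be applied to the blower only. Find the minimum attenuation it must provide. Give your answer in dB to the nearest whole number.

The untreated sources together contribute 10^(80/10) + 10^(87/10) = 6.012e+08, i.e. 87.79 dB.
To meet 92 dB overall, the treated blower may contribute at most 10^(92/10) − 6.012e+08 = 9.837e+08, i.e. 89.93 dB.
So the blower must be reduced from 94 to 89.93 dB: IL = 4.07 dB.

4 dB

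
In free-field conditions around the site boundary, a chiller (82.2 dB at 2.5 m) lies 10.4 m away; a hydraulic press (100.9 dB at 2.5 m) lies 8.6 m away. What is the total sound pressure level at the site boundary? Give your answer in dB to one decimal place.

90.2 dB

First find each source's level at the receiver (point-source: −20·log₁₀(r/r_ref)), then combine on an intensity basis.
chiller: 82.2 − 20·log₁₀(10.4/2.5) = 82.2 − 12.38 = 69.82 dB.
hydraulic press: 100.9 − 20·log₁₀(8.6/2.5) = 100.9 − 10.73 = 90.17 dB.
Σ 10^(L/10) = 1.049e+09 → L_total = 10·log₁₀(1.049e+09) = 90.21 dB.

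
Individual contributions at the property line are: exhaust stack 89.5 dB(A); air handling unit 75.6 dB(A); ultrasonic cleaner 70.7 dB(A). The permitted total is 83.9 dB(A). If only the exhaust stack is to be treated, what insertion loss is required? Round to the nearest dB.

Everything except the exhaust stack sums to 10^(75.6/10) + 10^(70.7/10) = 4.806e+07 in linear terms, 76.82 dB(A).
To meet 83.9 dB(A) overall, the treated exhaust stack may contribute at most 10^(83.9/10) − 4.806e+07 = 1.974e+08, i.e. 82.95 dB(A).
Required insertion loss = 89.5 − 82.95 = 6.55 dB.

7 dB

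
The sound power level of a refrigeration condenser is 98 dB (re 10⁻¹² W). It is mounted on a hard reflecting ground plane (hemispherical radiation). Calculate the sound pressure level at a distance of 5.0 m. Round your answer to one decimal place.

76.0 dB

The power spreads over a hemisphere of area 2π·r², so L_p = L_w − 10·log₁₀(2π·r²).
2π·r² = 157.1 m², 10·log₁₀ of that is 21.961 dB.
L_p = 98 − 21.961 = 76.04 dB.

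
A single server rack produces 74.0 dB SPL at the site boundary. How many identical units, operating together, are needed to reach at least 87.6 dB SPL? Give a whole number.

Need L₁ + 10·log₁₀ N ≥ 87.6, i.e. log₁₀ N ≥ 1.36.
N ≥ 10^(13.6/10) = 22.909, so N = 23.

23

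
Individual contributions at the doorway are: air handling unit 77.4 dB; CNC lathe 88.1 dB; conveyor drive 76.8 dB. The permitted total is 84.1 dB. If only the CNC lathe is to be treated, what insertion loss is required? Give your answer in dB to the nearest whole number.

Fixed contribution from the other sources: Σ 10^(L/10) = 10^(77.4/10) + 10^(76.8/10) = 1.028e+08 (80.12 dB).
To meet 84.1 dB overall, the treated CNC lathe may contribute at most 10^(84.1/10) − 1.028e+08 = 1.542e+08, i.e. 81.88 dB.
So the CNC lathe must be reduced from 88.1 to 81.88 dB: IL = 6.22 dB.

6 dB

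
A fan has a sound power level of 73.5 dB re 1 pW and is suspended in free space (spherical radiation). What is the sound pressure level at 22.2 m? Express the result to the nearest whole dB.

L_p = L_w − 10·log₁₀(4π·r²) with r = 22.2 m.
4π·r² = 6193 m², 10·log₁₀ of that is 37.919 dB.
L_p = 73.5 − 37.919 = 35.58 dB.

36 dB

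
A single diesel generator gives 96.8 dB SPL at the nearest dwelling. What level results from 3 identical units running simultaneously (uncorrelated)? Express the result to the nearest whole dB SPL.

102 dB SPL

L_total = L₁ + 10·log₁₀ N for N identical incoherent sources.
L_total = 96.8 + 10·log₁₀(3) = 96.8 + 4.771 = 101.57 dB SPL.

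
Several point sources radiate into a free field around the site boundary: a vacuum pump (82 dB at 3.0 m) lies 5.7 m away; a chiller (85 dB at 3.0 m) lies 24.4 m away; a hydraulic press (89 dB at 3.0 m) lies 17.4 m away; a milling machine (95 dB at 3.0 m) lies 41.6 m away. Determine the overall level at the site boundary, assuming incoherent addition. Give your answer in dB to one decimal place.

Propagate each source to the receiver with L = L_ref − 20·log₁₀(r/r_ref), then add intensities.
vacuum pump: 82 − 20·log₁₀(5.7/3.0) = 82 − 5.58 = 76.42 dB.
chiller: 85 − 20·log₁₀(24.4/3.0) = 85 − 18.21 = 66.79 dB.
hydraulic press: 89 − 20·log₁₀(17.4/3.0) = 89 − 15.27 = 73.73 dB.
milling machine: 95 − 20·log₁₀(41.6/3.0) = 95 − 22.84 = 72.16 dB.
Σ 10^(L/10) = 8.874e+07 → L_total = 10·log₁₀(8.874e+07) = 79.48 dB.

79.5 dB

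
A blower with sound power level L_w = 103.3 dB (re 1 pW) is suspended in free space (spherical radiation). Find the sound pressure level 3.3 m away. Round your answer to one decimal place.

81.9 dB

The power spreads over a sphere of area 4π·r², so L_p = L_w − 10·log₁₀(4π·r²).
4π·r² = 136.8 m², 10·log₁₀ of that is 21.362 dB.
L_p = 103.3 − 21.362 = 81.94 dB.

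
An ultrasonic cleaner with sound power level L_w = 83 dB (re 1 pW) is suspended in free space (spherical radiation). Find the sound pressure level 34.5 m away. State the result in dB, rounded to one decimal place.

41.3 dB

The power spreads over a sphere of area 4π·r², so L_p = L_w − 10·log₁₀(4π·r²).
4π·r² = 1.496e+04 m², 10·log₁₀ of that is 41.748 dB.
L_p = 83 − 41.748 = 41.25 dB.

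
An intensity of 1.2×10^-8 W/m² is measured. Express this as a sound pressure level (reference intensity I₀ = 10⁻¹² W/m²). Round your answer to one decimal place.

40.8 dB

I/I₀ = 1.2×10^-8/10⁻¹² = 1.2×10^4, and L = 10·log₁₀(I/I₀).
L = 10·(0.0792 + 4) = 40.79 dB.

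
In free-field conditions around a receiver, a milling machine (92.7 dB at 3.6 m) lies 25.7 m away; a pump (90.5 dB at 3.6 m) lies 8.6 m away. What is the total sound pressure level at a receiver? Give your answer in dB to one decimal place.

First find each source's level at the receiver (point-source: −20·log₁₀(r/r_ref)), then combine on an intensity basis.
milling machine: 92.7 − 20·log₁₀(25.7/3.6) = 92.7 − 17.07 = 75.63 dB.
pump: 90.5 − 20·log₁₀(8.6/3.6) = 90.5 − 7.56 = 82.94 dB.
Σ 10^(L/10) = 2.331e+08 → L_total = 10·log₁₀(2.331e+08) = 83.68 dB.

83.7 dB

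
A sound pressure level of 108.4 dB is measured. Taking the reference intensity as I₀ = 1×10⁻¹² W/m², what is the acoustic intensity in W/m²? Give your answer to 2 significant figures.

I/I₀ = 10^(108.4/10) = 6.918e+10, so I = 6.918e+10 × 10⁻¹² W/m².

0.069 W/m²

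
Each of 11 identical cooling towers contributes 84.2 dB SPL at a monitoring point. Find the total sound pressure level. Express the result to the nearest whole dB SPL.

95 dB SPL

N identical incoherent sources raise the level by 10·log₁₀ N.
L_total = 84.2 + 10·log₁₀(11) = 84.2 + 10.414 = 94.61 dB SPL.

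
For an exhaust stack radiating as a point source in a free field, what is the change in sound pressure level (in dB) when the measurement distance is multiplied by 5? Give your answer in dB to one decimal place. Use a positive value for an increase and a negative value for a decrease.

Point-source spreading: ΔL = −20·log₁₀(r₂/r₁).
ΔL = −20·log₁₀(5) = -13.98 dB.

-14.0 dB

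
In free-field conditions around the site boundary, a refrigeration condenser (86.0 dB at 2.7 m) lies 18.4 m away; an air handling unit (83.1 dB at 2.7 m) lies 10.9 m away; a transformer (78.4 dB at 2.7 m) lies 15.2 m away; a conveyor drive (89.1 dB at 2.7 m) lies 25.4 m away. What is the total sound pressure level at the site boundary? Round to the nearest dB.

Apply inverse-square spreading to bring every level to the receiver, then sum 10^(L/10).
refrigeration condenser: 86.0 − 20·log₁₀(18.4/2.7) = 86.0 − 16.67 = 69.33 dB.
air handling unit: 83.1 − 20·log₁₀(10.9/2.7) = 83.1 − 12.12 = 70.98 dB.
transformer: 78.4 − 20·log₁₀(15.2/2.7) = 78.4 − 15.01 = 63.39 dB.
conveyor drive: 89.1 − 20·log₁₀(25.4/2.7) = 89.1 − 19.47 = 69.63 dB.
Σ 10^(L/10) = 3.247e+07 → L_total = 10·log₁₀(3.247e+07) = 75.11 dB.

75 dB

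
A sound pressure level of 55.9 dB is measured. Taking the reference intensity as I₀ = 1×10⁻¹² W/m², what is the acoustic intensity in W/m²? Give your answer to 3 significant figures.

L = 10·log₁₀(I/I₀) ⇒ I = I₀·10^(L/10) = 10⁻¹² × 10^5.59.

3.89e-07 W/m²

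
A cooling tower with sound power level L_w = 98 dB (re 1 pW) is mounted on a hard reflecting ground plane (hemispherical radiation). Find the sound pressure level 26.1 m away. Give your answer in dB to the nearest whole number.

The power spreads over a hemisphere of area 2π·r², so L_p = L_w − 10·log₁₀(2π·r²).
2π·r² = 4280 m², 10·log₁₀ of that is 36.315 dB.
L_p = 98 − 36.315 = 61.69 dB.

62 dB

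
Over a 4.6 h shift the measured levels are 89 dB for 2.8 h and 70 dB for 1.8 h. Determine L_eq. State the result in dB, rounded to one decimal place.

86.9 dB

L_eq = 10·log₁₀[(1/T)·Σ tᵢ·10^(Lᵢ/10)] with T = 4.6 h.
Σ tᵢ·10^(Lᵢ/10) = 2.8·10^(89/10) + 1.8·10^(70/10) = 2.242e+09.
L_eq = 10·log₁₀(2.242e+09/4.6) = 86.88 dB.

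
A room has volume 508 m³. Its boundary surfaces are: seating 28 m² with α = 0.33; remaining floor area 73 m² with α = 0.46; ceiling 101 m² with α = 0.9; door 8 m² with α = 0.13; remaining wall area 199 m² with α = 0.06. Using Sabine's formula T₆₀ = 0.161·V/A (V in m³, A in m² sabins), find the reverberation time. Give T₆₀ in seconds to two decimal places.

Total absorption A = 28·0.33 + 73·0.46 + 101·0.9 + 8·0.13 + 199·0.06 = 146.70 m² sabins.
T₆₀ = 0.161 × 508 / 146.70 = 0.558 s.

0.56 s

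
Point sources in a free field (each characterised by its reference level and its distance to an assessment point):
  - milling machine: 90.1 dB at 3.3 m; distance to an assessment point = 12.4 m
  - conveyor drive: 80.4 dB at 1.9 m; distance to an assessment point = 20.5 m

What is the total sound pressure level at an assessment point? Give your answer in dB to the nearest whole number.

79 dB

Apply inverse-square spreading to bring every level to the receiver, then sum 10^(L/10).
milling machine: 90.1 − 20·log₁₀(12.4/3.3) = 90.1 − 11.50 = 78.60 dB.
conveyor drive: 80.4 − 20·log₁₀(20.5/1.9) = 80.4 − 20.66 = 59.74 dB.
Σ 10^(L/10) = 7.342e+07 → L_total = 10·log₁₀(7.342e+07) = 78.66 dB.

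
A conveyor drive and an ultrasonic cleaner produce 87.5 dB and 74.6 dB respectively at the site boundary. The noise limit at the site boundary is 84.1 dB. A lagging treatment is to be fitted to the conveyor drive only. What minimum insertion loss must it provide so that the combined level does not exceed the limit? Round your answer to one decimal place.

3.9 dB

The untreated sources together contribute 10^(74.6/10) = 2.884e+07, i.e. 74.60 dB.
The limit corresponds to 10^(84.1/10) = 2.570e+08; subtracting the fixed part leaves 2.282e+08 for the conveyor drive, i.e. 83.58 dB.
Required insertion loss = 87.5 − 83.58 = 3.92 dB.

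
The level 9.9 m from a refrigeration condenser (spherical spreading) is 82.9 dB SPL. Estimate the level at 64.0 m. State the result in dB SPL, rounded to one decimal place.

Spherical spreading from a point source gives a 20·log₁₀(r₂/r₁) drop.
L₂ = 82.9 − 20·log₁₀(64.0/9.9) = 82.9 − 16.211 = 66.69 dB SPL.

66.7 dB SPL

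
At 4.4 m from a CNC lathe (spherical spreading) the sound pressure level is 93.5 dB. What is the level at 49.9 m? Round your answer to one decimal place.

For a point source, L₂ = L₁ − 20·log₁₀(r₂/r₁).
L₂ = 93.5 − 20·log₁₀(49.9/4.4) = 93.5 − 21.093 = 72.41 dB.

72.4 dB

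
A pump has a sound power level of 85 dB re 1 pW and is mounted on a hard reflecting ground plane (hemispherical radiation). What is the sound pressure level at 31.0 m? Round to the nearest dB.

Free-field hemispherical radiation: L_p = L_w − 10·log₁₀(2π·r²), r = 31.0 m.
2π·r² = 6038 m², 10·log₁₀ of that is 37.809 dB.
L_p = 85 − 37.809 = 47.19 dB.

47 dB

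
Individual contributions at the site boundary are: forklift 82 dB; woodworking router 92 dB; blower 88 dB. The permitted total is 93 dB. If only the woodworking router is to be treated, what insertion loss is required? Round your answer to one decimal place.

1.2 dB

Everything except the woodworking router sums to 10^(82/10) + 10^(88/10) = 7.894e+08 in linear terms, 88.97 dB.
To meet 93 dB overall, the treated woodworking router may contribute at most 10^(93/10) − 7.894e+08 = 1.206e+09, i.e. 90.81 dB.
Required insertion loss = 92 − 90.81 = 1.19 dB.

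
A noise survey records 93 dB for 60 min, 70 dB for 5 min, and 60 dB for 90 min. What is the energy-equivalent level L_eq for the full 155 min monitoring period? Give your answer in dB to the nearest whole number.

L_eq = 10·log₁₀[(1/T)·Σ tᵢ·10^(Lᵢ/10)] with T = 155 min.
Σ tᵢ·10^(Lᵢ/10) = 60·10^(93/10) + 5·10^(70/10) + 90·10^(60/10) = 1.199e+11.
L_eq = 10·log₁₀(1.199e+11/155) = 88.88 dB.

89 dB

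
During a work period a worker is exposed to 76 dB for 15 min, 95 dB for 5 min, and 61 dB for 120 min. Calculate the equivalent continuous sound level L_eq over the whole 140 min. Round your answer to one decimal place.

80.7 dB

Weight each interval's intensity by its duration and average over T = 140 min:
Σ tᵢ·10^(Lᵢ/10) = 15·10^(76/10) + 5·10^(95/10) + 120·10^(61/10) = 1.656e+10.
L_eq = 10·log₁₀(1.656e+10/140) = 80.73 dB.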